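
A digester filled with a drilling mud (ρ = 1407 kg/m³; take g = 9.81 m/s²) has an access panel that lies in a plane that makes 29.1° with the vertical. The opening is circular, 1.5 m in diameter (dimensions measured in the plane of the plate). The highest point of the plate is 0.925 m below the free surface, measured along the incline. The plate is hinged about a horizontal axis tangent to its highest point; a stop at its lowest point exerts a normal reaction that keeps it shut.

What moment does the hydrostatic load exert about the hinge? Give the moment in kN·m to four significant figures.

M ≈ 29.77 kN·m

γ = ρg = 1407 × 9.81 / 1000 = 13.80267 kN/m³.
The plate makes 29.1° with the vertical, i.e. θ = 90° − 29.1° = 60.9° to the horizontal. Measuring y along the incline from the free-surface line, vertical depth h = y·sinθ with sinθ = 0.873772.
The centroid is at the centre, 0.75 m below the top of the plate, so y_c = 0.925 + 0.75 = 1.675 m and h_c = 1.675 × 0.873772 = 1.46357 m.
A = π(0.75)² = 1.76715 m².
Resultant F = γ·h_c·A = 13.80267 × 1.46357 × 1.76715 = 35.6985 kN.
I_c = πr⁴/4 = π × 0.75⁴/4 = 0.248505 m⁴.
Centre of pressure: y_p = y_c + I_c/(y_c·A) = 1.675 + 0.248505/(1.675 × 1.76715) = 1.675 + 0.0839551 = 1.75896 m along the plane.
The resultant acts 0.75 + 0.0839551 = 0.833955 m (along the plate) below the hinge at the top edge, so the moment about the hinge is M = F × 0.833955 = 35.6985 × 0.833955 = 29.7709 kN·m.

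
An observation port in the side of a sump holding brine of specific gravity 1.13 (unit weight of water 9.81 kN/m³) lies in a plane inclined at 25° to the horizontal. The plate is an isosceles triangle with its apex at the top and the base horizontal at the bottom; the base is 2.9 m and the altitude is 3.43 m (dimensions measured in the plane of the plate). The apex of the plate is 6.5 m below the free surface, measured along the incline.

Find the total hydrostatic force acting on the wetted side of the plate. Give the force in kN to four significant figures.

F ≈ 204.7 kN

γ = 1.13 × 9.81 = 11.0853 kN/m³.
Let θ = 25° be the plate's angle to the horizontal; measure y along the incline from where the plane meets the free surface. Vertical depth h = y·sinθ with sinθ = 0.422618.
With the apex up, the centroid sits 2h/3 = 2 × 3.43/3 = 2.28667 m below the apex, so y_c = 6.5 + 2.28667 = 8.78667 m and h_c = 8.78667 × 0.422618 = 3.7134 m.
A = ½ × 2.9 × 3.43 = 4.9735 m².
Resultant F = γ·h_c·A = 11.0853 × 3.7134 × 4.9735 = 204.73 kN.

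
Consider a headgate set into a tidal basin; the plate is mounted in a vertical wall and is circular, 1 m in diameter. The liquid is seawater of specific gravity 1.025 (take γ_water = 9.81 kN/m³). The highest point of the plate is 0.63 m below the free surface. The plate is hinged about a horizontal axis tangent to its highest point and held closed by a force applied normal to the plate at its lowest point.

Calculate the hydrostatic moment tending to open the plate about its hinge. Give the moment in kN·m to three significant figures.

M ≈ 4.96 kN·m

γ = 1.025 × 9.81 = 10.05525 kN/m³.
The centroid is at the centre, 0.5 m below the top of the plate, so the centroid depth is h_c = 0.63 + 0.5 = 1.13 m.
A = π(0.5)² = 0.785398 m².
Resultant F = γ·h_c·A = 10.05525 × 1.13 × 0.785398 = 8.92403 kN.
I_c = πr⁴/4 = π × 0.5⁴/4 = 0.0490874 m⁴.
Centre of pressure: y_p = y_c + I_c/(y_c·A) = 1.13 + 0.0490874/(1.13 × 0.785398) = 1.13 + 0.0553098 = 1.18531 m along the plane.
The resultant acts 0.5 + 0.0553098 = 0.55531 m (along the plate) below the hinge at the top edge, so the moment about the hinge is M = F × 0.55531 = 8.92403 × 0.55531 = 4.9556 kN·m.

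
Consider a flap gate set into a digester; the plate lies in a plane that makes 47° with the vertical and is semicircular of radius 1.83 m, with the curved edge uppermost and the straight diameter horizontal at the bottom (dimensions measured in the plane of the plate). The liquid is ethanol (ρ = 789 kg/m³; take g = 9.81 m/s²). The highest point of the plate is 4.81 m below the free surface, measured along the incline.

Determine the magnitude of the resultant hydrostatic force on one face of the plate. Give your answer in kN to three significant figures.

F ≈ 163 kN

γ = ρg = 789 × 9.81 / 1000 = 7.74009 kN/m³.
The plate makes 47° with the vertical, i.e. θ = 90° − 47° = 43° to the horizontal. Measuring y along the incline from the free-surface line, vertical depth h = y·sinθ with sinθ = 0.681998.
The centroid lies 4r/(3π) = 0.776676 m above the diameter, so r − 4r/(3π) = 1.83 − 0.776676 = 1.05332 m below the topmost point, so y_c = 4.81 + 1.05332 = 5.86332 m and h_c = 5.86332 × 0.681998 = 3.99877 m.
A = πr²/2 = π × 1.83²/2 = 5.26044 m².
Resultant F = γ·h_c·A = 7.74009 × 3.99877 × 5.26044 = 162.815 kN.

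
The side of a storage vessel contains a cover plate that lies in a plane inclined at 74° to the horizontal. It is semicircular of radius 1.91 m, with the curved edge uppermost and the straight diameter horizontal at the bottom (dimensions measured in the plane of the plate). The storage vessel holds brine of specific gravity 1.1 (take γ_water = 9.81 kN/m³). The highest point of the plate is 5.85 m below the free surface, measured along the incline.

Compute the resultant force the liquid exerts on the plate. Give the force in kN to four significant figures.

F ≈ 413.1 kN

γ = 1.1 × 9.81 = 10.791 kN/m³.
Let θ = 74° be the plate's angle to the horizontal; measure y along the incline from where the plane meets the free surface. Vertical depth h = y·sinθ with sinθ = 0.961262.
The centroid lies 4r/(3π) = 0.810629 m above the diameter, so r − 4r/(3π) = 1.91 − 0.810629 = 1.09937 m below the topmost point, so y_c = 5.85 + 1.09937 = 6.94937 m and h_c = 6.94937 × 0.961262 = 6.68017 m.
A = πr²/2 = π × 1.91²/2 = 5.73042 m².
Resultant F = γ·h_c·A = 10.791 × 6.68017 × 5.73042 = 413.081 kN.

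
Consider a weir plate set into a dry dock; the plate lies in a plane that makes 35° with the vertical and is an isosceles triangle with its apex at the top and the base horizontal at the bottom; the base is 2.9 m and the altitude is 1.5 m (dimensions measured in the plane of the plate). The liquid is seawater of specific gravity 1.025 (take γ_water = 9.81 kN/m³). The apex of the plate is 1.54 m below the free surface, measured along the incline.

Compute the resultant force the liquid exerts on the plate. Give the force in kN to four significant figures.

F ≈ 45.50 kN

γ = 1.025 × 9.81 = 10.05525 kN/m³.
The plate makes 35° with the vertical, i.e. θ = 90° − 35° = 55° to the horizontal. Measuring y along the incline from the free-surface line, vertical depth h = y·sinθ with sinθ = 0.819152.
With the apex up, the centroid sits 2h/3 = 2 × 1.5/3 = 1 m below the apex, so y_c = 1.54 + 1 = 2.54 m and h_c = 2.54 × 0.819152 = 2.08065 m.
A = ½ × 2.9 × 1.5 = 2.175 m².
Resultant F = γ·h_c·A = 10.05525 × 2.08065 × 2.175 = 45.5042 kN.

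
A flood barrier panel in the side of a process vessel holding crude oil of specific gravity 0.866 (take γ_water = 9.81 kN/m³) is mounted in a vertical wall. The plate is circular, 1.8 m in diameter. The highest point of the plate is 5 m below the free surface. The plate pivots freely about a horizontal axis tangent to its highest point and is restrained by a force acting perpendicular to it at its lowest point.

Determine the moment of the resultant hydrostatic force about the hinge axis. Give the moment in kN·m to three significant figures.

γ = 0.866 × 9.81 = 8.49546 kN/m³.
The centroid is at the centre, 0.9 m below the top of the plate, so the centroid depth is h_c = 5 + 0.9 = 5.9 m.
A = π(0.9)² = 2.54469 m².
Resultant F = γ·h_c·A = 8.49546 × 5.9 × 2.54469 = 127.548 kN.
I_c = πr⁴/4 = π × 0.9⁴/4 = 0.5153 m⁴.
Centre of pressure: y_p = y_c + I_c/(y_c·A) = 5.9 + 0.5153/(5.9 × 2.54469) = 5.9 + 0.0343221 = 5.93432 m along the plane.
The resultant acts 0.9 + 0.0343221 = 0.934322 m (along the plate) below the hinge at the top edge, so the moment about the hinge is M = F × 0.934322 = 127.548 × 0.934322 = 119.171 kN·m.

M ≈ 119 kN·m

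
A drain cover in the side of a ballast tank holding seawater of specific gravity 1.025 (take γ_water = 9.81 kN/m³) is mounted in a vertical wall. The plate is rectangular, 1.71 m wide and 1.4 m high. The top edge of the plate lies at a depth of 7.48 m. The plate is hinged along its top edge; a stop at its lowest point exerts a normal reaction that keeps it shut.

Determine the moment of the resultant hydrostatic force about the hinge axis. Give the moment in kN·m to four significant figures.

γ = 1.025 × 9.81 = 10.05525 kN/m³.
The centroid lies 1.4/2 = 0.7 m below the top edge, so the centroid depth is h_c = 7.48 + 0.7 = 8.18 m.
A = 1.71 × 1.4 = 2.394 m².
Resultant F = γ·h_c·A = 10.05525 × 8.18 × 2.394 = 196.911 kN.
I_c = b·h³/12 = 1.71 × 1.4³/12 = 0.39102 m⁴.
Centre of pressure: y_p = y_c + I_c/(y_c·A) = 8.18 + 0.39102/(8.18 × 2.394) = 8.18 + 0.0199674 = 8.19997 m along the plane.
The resultant acts 0.7 + 0.0199674 = 0.719967 m (along the plate) below the hinge at the top edge, so the moment about the hinge is M = F × 0.719967 = 196.911 × 0.719967 = 141.769 kN·m.

M ≈ 141.8 kN·m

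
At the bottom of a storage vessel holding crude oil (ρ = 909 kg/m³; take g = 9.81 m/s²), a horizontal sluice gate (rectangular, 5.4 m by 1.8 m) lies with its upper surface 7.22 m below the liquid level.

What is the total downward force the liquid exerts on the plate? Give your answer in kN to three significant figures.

F ≈ 626 kN

γ = ρg = 909 × 9.81 / 1000 = 8.91729 kN/m³.
The plate is horizontal, so pressure is uniform at p = γ·h = 8.91729 × 7.22 = 64.3828 kN/m².
A = 5.4 × 1.8 = 9.72 m².
F = p·A = 64.3828 × 9.72 = 625.801 kN.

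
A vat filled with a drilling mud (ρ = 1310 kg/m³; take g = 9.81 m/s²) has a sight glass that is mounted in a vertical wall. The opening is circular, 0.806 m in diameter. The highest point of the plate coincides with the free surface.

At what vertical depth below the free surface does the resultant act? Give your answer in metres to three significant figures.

γ = ρg = 1310 × 9.81 / 1000 = 12.8511 kN/m³.
The centroid is at the centre, 0.403 m below the top of the plate, so the centroid depth is h_c = 0.403 m.
A = π(0.403)² = 0.510223 m².
Resultant F = γ·h_c·A = 12.8511 × 0.403 × 0.510223 = 2.64244 kN.
I_c = πr⁴/4 = π × 0.403⁴/4 = 0.0207162 m⁴.
Centre of pressure: y_p = y_c + I_c/(y_c·A) = 0.403 + 0.0207162/(0.403 × 0.510223) = 0.403 + 0.10075 = 0.50375 m along the plane.

h_p = 0.504 m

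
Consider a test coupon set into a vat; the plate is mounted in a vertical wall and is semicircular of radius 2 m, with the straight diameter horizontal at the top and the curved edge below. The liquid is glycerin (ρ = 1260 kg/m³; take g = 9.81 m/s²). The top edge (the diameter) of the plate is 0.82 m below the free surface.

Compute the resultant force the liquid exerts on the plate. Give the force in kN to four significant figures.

F ≈ 129.6 kN

γ = ρg = 1260 × 9.81 / 1000 = 12.3606 kN/m³.
The centroid of a semicircle lies 4r/(3π) = 0.848826 m from the diameter, here below the top edge, so the centroid depth is h_c = 0.82 + 0.848826 = 1.66883 m.
A = πr²/2 = π × 2²/2 = 6.28319 m².
Resultant F = γ·h_c·A = 12.3606 × 1.66883 × 6.28319 = 129.608 kN.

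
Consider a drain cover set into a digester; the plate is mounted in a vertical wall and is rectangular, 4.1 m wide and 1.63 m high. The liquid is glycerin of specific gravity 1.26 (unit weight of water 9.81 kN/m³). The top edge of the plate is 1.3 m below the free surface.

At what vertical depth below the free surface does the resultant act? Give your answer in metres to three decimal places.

h_p = 2.220 m

γ = 1.26 × 9.81 = 12.3606 kN/m³.
The centroid lies 1.63/2 = 0.815 m below the top edge, so the centroid depth is h_c = 1.3 + 0.815 = 2.115 m.
A = 4.1 × 1.63 = 6.683 m².
Resultant F = γ·h_c·A = 12.3606 × 2.115 × 6.683 = 174.711 kN.
I_c = b·h³/12 = 4.1 × 1.63³/12 = 1.47967 m⁴.
Centre of pressure: y_p = y_c + I_c/(y_c·A) = 2.115 + 1.47967/(2.115 × 6.683) = 2.115 + 0.104685 = 2.21969 m along the plane.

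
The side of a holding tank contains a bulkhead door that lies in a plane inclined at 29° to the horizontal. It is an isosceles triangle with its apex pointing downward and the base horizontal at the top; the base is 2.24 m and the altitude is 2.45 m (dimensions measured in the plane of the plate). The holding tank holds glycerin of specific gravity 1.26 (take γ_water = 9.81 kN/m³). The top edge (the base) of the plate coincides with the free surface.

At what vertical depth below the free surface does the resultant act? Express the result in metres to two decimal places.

h_p = 0.59 m

γ = 1.26 × 9.81 = 12.3606 kN/m³.
Let θ = 29° be the plate's angle to the horizontal; measure y along the incline from where the plane meets the free surface. Vertical depth h = y·sinθ with sinθ = 0.484810.
With the apex down, the centroid sits h/3 = 2.45/3 = 0.816667 m below the base (the top edge), so y_c = 0.816667 m and h_c = 0.816667 × 0.484810 = 0.395928 m.
A = ½ × 2.24 × 2.45 = 2.744 m².
Resultant F = γ·h_c·A = 12.3606 × 0.395928 × 2.744 = 13.4289 kN.
I_c = b·h³/36 = 2.24 × 2.45³/36 = 0.915048 m⁴.
Centre of pressure: y_p = y_c + I_c/(y_c·A) = 0.816667 + 0.915048/(0.816667 × 2.744) = 0.816667 + 0.408333 = 1.225 m along the plane.
Vertically, h_p = y_p·sinθ = 1.225 × 0.484810 = 0.593892 m.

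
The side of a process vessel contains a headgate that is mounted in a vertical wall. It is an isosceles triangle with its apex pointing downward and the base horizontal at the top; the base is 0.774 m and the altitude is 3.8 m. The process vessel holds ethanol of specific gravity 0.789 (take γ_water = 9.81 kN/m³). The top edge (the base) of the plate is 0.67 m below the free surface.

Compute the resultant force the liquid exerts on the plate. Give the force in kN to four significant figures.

γ = 0.789 × 9.81 = 7.74009 kN/m³.
With the apex down, the centroid sits h/3 = 3.8/3 = 1.26667 m below the base (the top edge), so the centroid depth is h_c = 0.67 + 1.26667 = 1.93667 m.
A = ½ × 0.774 × 3.8 = 1.4706 m².
Resultant F = γ·h_c·A = 7.74009 × 1.93667 × 1.4706 = 22.0443 kN.

F ≈ 22.04 kN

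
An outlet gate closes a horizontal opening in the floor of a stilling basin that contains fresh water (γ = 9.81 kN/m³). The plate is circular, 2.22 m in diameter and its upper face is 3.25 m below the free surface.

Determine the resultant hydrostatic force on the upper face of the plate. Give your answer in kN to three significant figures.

F ≈ 123 kN

γ = 9.81 kN/m³.
The plate is horizontal, so pressure is uniform at p = γ·h = 9.81 × 3.25 = 31.8825 kN/m².
A = π(1.11)² = 3.87076 m².
F = p·A = 31.8825 × 3.87076 = 123.41 kN.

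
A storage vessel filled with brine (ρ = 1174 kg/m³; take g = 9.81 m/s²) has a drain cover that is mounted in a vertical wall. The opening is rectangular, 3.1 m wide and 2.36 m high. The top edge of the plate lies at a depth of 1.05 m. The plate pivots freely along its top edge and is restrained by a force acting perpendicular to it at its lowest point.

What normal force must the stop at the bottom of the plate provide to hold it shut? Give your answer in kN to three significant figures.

γ = ρg = 1174 × 9.81 / 1000 = 11.51694 kN/m³.
The centroid lies 2.36/2 = 1.18 m below the top edge, so the centroid depth is h_c = 1.05 + 1.18 = 2.23 m.
A = 3.1 × 2.36 = 7.316 m².
Resultant F = γ·h_c·A = 11.51694 × 2.23 × 7.316 = 187.895 kN.
I_c = b·h³/12 = 3.1 × 2.36³/12 = 3.3956 m⁴.
Centre of pressure: y_p = y_c + I_c/(y_c·A) = 2.23 + 3.3956/(2.23 × 7.316) = 2.23 + 0.208132 = 2.43813 m along the plane.
The resultant acts 1.18 + 0.208132 = 1.38813 m (along the plate) below the hinge at the top edge, so the moment about the hinge is M = F × 1.38813 = 187.895 × 1.38813 = 260.823 kN·m.
A normal force at the bottom, 2.36 m from the hinge, must supply this moment: P = 260.823/2.36 = 110.518 kN.

P ≈ 111 kN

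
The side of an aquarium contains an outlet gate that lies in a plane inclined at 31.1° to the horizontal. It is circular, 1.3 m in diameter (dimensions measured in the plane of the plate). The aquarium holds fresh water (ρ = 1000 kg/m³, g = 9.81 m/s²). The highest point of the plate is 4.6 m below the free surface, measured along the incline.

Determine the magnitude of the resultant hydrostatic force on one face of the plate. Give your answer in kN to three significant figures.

F ≈ 35.3 kN

γ = ρg = 1000 × 9.81 = 9810 N/m³ = 9.81 kN/m³.
Let θ = 31.1° be the plate's angle to the horizontal; measure y along the incline from where the plane meets the free surface. Vertical depth h = y·sinθ with sinθ = 0.516533.
The centroid is at the centre, 0.65 m below the top of the plate, so y_c = 4.6 + 0.65 = 5.25 m and h_c = 5.25 × 0.516533 = 2.7118 m.
A = π(0.65)² = 1.32732 m².
Resultant F = γ·h_c·A = 9.81 × 2.7118 × 1.32732 = 35.3104 kN.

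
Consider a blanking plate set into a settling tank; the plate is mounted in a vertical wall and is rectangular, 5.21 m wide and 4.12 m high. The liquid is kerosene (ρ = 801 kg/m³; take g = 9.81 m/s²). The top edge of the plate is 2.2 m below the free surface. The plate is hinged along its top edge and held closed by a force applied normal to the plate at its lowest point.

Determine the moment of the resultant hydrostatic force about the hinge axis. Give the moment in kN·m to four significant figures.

M ≈ 1719 kN·m

γ = ρg = 801 × 9.81 / 1000 = 7.85781 kN/m³.
The centroid lies 4.12/2 = 2.06 m below the top edge, so the centroid depth is h_c = 2.2 + 2.06 = 4.26 m.
A = 5.21 × 4.12 = 21.4652 m².
Resultant F = γ·h_c·A = 7.85781 × 4.26 × 21.4652 = 718.532 kN.
I_c = b·h³/12 = 5.21 × 4.12³/12 = 30.3632 m⁴.
Centre of pressure: y_p = y_c + I_c/(y_c·A) = 4.26 + 30.3632/(4.26 × 21.4652) = 4.26 + 0.33205 = 4.59205 m along the plane.
The resultant acts 2.06 + 0.33205 = 2.39205 m (along the plate) below the hinge at the top edge, so the moment about the hinge is M = F × 2.39205 = 718.532 × 2.39205 = 1718.76 kN·m.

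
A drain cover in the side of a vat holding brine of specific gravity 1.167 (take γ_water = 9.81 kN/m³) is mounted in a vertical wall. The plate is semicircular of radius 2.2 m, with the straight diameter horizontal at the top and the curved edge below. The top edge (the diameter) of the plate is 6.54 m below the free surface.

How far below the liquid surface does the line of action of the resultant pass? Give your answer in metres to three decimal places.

h_p = 7.519 m

γ = 1.167 × 9.81 = 11.44827 kN/m³.
The centroid of a semicircle lies 4r/(3π) = 0.933709 m from the diameter, here below the top edge, so the centroid depth is h_c = 6.54 + 0.933709 = 7.47371 m.
A = πr²/2 = π × 2.2²/2 = 7.60265 m².
Resultant F = γ·h_c·A = 11.44827 × 7.47371 × 7.60265 = 650.491 kN.
I_c = (π/8 − 8/(9π))·r⁴ = 0.109757 × 2.2⁴ = 2.57112 m⁴.
Centre of pressure: y_p = y_c + I_c/(y_c·A) = 7.47371 + 2.57112/(7.47371 × 7.60265) = 7.47371 + 0.0452503 = 7.51896 m along the plane.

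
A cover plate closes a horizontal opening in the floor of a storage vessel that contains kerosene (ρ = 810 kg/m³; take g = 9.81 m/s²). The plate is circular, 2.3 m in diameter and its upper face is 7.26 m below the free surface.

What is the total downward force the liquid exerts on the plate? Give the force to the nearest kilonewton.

F ≈ 240 kN

γ = ρg = 810 × 9.81 / 1000 = 7.9461 kN/m³.
The plate is horizontal, so pressure is uniform at p = γ·h = 7.9461 × 7.26 = 57.6887 kN/m².
A = π(1.15)² = 4.15476 m².
F = p·A = 57.6887 × 4.15476 = 239.683 kN.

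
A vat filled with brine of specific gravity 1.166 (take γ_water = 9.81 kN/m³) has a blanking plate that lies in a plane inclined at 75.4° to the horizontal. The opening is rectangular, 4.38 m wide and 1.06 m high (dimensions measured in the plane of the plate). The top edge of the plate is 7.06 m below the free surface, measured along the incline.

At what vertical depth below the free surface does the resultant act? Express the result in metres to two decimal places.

γ = 1.166 × 9.81 = 11.43846 kN/m³.
Let θ = 75.4° be the plate's angle to the horizontal; measure y along the incline from where the plane meets the free surface. Vertical depth h = y·sinθ with sinθ = 0.967709.
The centroid lies 1.06/2 = 0.53 m below the top edge, so y_c = 7.06 + 0.53 = 7.59 m and h_c = 7.59 × 0.967709 = 7.34491 m.
A = 4.38 × 1.06 = 4.6428 m².
Resultant F = γ·h_c·A = 11.43846 × 7.34491 × 4.6428 = 390.062 kN.
I_c = b·h³/12 = 4.38 × 1.06³/12 = 0.434721 m⁴.
Centre of pressure: y_p = y_c + I_c/(y_c·A) = 7.59 + 0.434721/(7.59 × 4.6428) = 7.59 + 0.0123364 = 7.60234 m along the plane.
Vertically, h_p = y_p·sinθ = 7.60234 × 0.967709 = 7.35685 m.

h_p = 7.36 m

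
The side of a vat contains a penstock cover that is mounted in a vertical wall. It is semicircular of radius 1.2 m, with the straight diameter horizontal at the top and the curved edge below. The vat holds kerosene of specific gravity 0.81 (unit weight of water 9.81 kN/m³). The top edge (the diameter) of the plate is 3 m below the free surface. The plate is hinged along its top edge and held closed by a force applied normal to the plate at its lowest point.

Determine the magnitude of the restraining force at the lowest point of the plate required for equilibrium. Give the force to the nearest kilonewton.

γ = 0.81 × 9.81 = 7.9461 kN/m³.
The centroid of a semicircle lies 4r/(3π) = 0.509296 m from the diameter, here below the top edge, so the centroid depth is h_c = 3 + 0.509296 = 3.5093 m.
A = πr²/2 = π × 1.2²/2 = 2.26195 m².
Resultant F = γ·h_c·A = 7.9461 × 3.5093 × 2.26195 = 63.075 kN.
I_c = (π/8 − 8/(9π))·r⁴ = 0.109757 × 1.2⁴ = 0.227592 m⁴.
Centre of pressure: y_p = y_c + I_c/(y_c·A) = 3.5093 + 0.227592/(3.5093 × 2.26195) = 3.5093 + 0.0286717 = 3.53797 m along the plane.
The resultant acts 0.509296 + 0.0286717 = 0.537968 m (along the plate) below the hinge at the top edge, so the moment about the hinge is M = F × 0.537968 = 63.075 × 0.537968 = 33.9323 kN·m.
A normal force at the bottom, 1.2 m from the hinge, must supply this moment: P = 33.9323/1.2 = 28.2769 kN.

P ≈ 28 kN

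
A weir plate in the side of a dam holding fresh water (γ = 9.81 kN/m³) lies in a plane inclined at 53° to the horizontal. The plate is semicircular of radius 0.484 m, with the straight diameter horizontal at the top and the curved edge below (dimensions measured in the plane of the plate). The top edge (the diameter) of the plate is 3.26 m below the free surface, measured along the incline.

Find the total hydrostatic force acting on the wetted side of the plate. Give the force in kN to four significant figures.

F ≈ 9.990 kN

γ = 9.81 kN/m³.
Let θ = 53° be the plate's angle to the horizontal; measure y along the incline from where the plane meets the free surface. Vertical depth h = y·sinθ with sinθ = 0.798636.
The centroid of a semicircle lies 4r/(3π) = 0.205416 m from the diameter, here below the top edge, so y_c = 3.26 + 0.205416 = 3.46542 m and h_c = 3.46542 × 0.798636 = 2.76761 m.
A = πr²/2 = π × 0.484²/2 = 0.367968 m².
Resultant F = γ·h_c·A = 9.81 × 2.76761 × 0.367968 = 9.99042 kN.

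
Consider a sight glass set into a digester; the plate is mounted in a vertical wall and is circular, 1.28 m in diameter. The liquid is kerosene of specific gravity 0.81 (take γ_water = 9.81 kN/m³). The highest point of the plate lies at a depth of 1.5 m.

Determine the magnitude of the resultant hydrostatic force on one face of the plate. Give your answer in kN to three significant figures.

γ = 0.81 × 9.81 = 7.9461 kN/m³.
The centroid is at the centre, 0.64 m below the top of the plate, so the centroid depth is h_c = 1.5 + 0.64 = 2.14 m.
A = π(0.64)² = 1.2868 m².
Resultant F = γ·h_c·A = 7.9461 × 2.14 × 1.2868 = 21.8816 kN.

F ≈ 21.9 kN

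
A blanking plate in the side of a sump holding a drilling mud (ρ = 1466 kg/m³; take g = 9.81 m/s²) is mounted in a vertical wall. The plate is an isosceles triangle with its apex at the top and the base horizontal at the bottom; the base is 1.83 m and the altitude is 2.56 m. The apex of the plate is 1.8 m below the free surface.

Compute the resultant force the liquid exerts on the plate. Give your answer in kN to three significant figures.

γ = ρg = 1466 × 9.81 / 1000 = 14.38146 kN/m³.
With the apex up, the centroid sits 2h/3 = 2 × 2.56/3 = 1.70667 m below the apex, so the centroid depth is h_c = 1.8 + 1.70667 = 3.50667 m.
A = ½ × 1.83 × 2.56 = 2.3424 m².
Resultant F = γ·h_c·A = 14.38146 × 3.50667 × 2.3424 = 118.13 kN.

F ≈ 118 kN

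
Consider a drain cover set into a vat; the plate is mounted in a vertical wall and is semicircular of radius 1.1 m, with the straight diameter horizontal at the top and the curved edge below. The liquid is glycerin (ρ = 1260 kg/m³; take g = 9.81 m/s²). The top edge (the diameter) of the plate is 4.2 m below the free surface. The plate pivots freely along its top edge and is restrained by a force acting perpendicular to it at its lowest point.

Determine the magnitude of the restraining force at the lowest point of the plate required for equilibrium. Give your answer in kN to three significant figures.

P ≈ 48.3 kN

γ = ρg = 1260 × 9.81 / 1000 = 12.3606 kN/m³.
The centroid of a semicircle lies 4r/(3π) = 0.466854 m from the diameter, here below the top edge, so the centroid depth is h_c = 4.2 + 0.466854 = 4.66685 m.
A = πr²/2 = π × 1.1²/2 = 1.90066 m².
Resultant F = γ·h_c·A = 12.3606 × 4.66685 × 1.90066 = 109.64 kN.
I_c = (π/8 − 8/(9π))·r⁴ = 0.109757 × 1.1⁴ = 0.160695 m⁴.
Centre of pressure: y_p = y_c + I_c/(y_c·A) = 4.66685 + 0.160695/(4.66685 × 1.90066) = 4.66685 + 0.0181165 = 4.68497 m along the plane.
The resultant acts 0.466854 + 0.0181165 = 0.48497 m (along the plate) below the hinge at the top edge, so the moment about the hinge is M = F × 0.48497 = 109.64 × 0.48497 = 53.1721 kN·m.
A normal force at the bottom, 1.1 m from the hinge, must supply this moment: P = 53.1721/1.1 = 48.3383 kN.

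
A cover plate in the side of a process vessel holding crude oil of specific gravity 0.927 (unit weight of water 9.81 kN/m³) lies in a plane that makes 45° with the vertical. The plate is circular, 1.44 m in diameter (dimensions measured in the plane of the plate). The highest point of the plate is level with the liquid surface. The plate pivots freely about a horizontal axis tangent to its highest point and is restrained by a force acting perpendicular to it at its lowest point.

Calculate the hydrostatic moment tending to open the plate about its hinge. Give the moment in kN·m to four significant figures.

M ≈ 6.786 kN·m

γ = 0.927 × 9.81 = 9.09387 kN/m³.
The plate makes 45° with the vertical, i.e. θ = 90° − 45° = 45° to the horizontal. Measuring y along the incline from the free-surface line, vertical depth h = y·sinθ with sinθ = 0.707107.
The centroid is at the centre, 0.72 m below the top of the plate, so y_c = 0.72 m and h_c = 0.72 × 0.707107 = 0.509117 m.
A = π(0.72)² = 1.6286 m².
Resultant F = γ·h_c·A = 9.09387 × 0.509117 × 1.6286 = 7.54016 kN.
I_c = πr⁴/4 = π × 0.72⁴/4 = 0.211067 m⁴.
Centre of pressure: y_p = y_c + I_c/(y_c·A) = 0.72 + 0.211067/(0.72 × 1.6286) = 0.72 + 0.18 = 0.9 m along the plane.
The resultant acts 0.72 + 0.18 = 0.9 m (along the plate) below the hinge at the top edge, so the moment about the hinge is M = F × 0.9 = 7.54016 × 0.9 = 6.78614 kN·m.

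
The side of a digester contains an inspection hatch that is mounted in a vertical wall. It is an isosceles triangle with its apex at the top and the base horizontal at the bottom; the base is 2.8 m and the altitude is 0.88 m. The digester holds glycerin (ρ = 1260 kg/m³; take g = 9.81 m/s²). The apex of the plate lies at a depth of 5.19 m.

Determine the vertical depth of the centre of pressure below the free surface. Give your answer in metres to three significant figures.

h_p = 5.78 m

γ = ρg = 1260 × 9.81 / 1000 = 12.3606 kN/m³.
With the apex up, the centroid sits 2h/3 = 2 × 0.88/3 = 0.586667 m below the apex, so the centroid depth is h_c = 5.19 + 0.586667 = 5.77667 m.
A = ½ × 2.8 × 0.88 = 1.232 m².
Resultant F = γ·h_c·A = 12.3606 × 5.77667 × 1.232 = 87.9686 kN.
I_c = b·h³/36 = 2.8 × 0.88³/36 = 0.0530034 m⁴.
Centre of pressure: y_p = y_c + I_c/(y_c·A) = 5.77667 + 0.0530034/(5.77667 × 1.232) = 5.77667 + 0.00744758 = 5.78412 m along the plane.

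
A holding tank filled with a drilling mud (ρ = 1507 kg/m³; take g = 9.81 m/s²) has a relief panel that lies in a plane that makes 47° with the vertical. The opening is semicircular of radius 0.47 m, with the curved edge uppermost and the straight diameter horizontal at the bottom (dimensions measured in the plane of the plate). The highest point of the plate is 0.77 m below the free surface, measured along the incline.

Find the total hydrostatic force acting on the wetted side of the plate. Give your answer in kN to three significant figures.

γ = ρg = 1507 × 9.81 / 1000 = 14.78367 kN/m³.
The plate makes 47° with the vertical, i.e. θ = 90° − 47° = 43° to the horizontal. Measuring y along the incline from the free-surface line, vertical depth h = y·sinθ with sinθ = 0.681998.
The centroid lies 4r/(3π) = 0.199474 m above the diameter, so r − 4r/(3π) = 0.47 − 0.199474 = 0.270526 m below the topmost point, so y_c = 0.77 + 0.270526 = 1.04053 m and h_c = 1.04053 × 0.681998 = 0.709639 m.
A = πr²/2 = π × 0.47²/2 = 0.346989 m².
Resultant F = γ·h_c·A = 14.78367 × 0.709639 × 0.346989 = 3.64029 kN.

F ≈ 3.64 kN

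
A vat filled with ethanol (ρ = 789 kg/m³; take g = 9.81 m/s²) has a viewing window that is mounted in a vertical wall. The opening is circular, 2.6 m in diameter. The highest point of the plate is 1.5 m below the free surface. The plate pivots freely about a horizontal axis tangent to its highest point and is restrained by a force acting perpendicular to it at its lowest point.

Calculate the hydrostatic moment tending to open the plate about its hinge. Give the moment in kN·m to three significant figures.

M ≈ 167 kN·m

γ = ρg = 789 × 9.81 / 1000 = 7.74009 kN/m³.
The centroid is at the centre, 1.3 m below the top of the plate, so the centroid depth is h_c = 1.5 + 1.3 = 2.8 m.
A = π(1.3)² = 5.30929 m².
Resultant F = γ·h_c·A = 7.74009 × 2.8 × 5.30929 = 115.064 kN.
I_c = πr⁴/4 = π × 1.3⁴/4 = 2.24318 m⁴.
Centre of pressure: y_p = y_c + I_c/(y_c·A) = 2.8 + 2.24318/(2.8 × 5.30929) = 2.8 + 0.150893 = 2.95089 m along the plane.
The resultant acts 1.3 + 0.150893 = 1.45089 m (along the plate) below the hinge at the top edge, so the moment about the hinge is M = F × 1.45089 = 115.064 × 1.45089 = 166.945 kN·m.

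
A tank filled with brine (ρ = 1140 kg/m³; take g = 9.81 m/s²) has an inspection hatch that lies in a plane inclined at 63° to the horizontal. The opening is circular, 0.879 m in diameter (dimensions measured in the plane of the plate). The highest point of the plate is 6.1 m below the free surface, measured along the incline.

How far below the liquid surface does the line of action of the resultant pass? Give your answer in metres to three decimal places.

h_p = 5.833 m

γ = ρg = 1140 × 9.81 / 1000 = 11.1834 kN/m³.
Let θ = 63° be the plate's angle to the horizontal; measure y along the incline from where the plane meets the free surface. Vertical depth h = y·sinθ with sinθ = 0.891007.
The centroid is at the centre, 0.4395 m below the top of the plate, so y_c = 6.1 + 0.4395 = 6.5395 m and h_c = 6.5395 × 0.891007 = 5.82674 m.
A = π(0.4395)² = 0.606831 m².
Resultant F = γ·h_c·A = 11.1834 × 5.82674 × 0.606831 = 39.5428 kN.
I_c = πr⁴/4 = π × 0.4395⁴/4 = 0.0293039 m⁴.
Centre of pressure: y_p = y_c + I_c/(y_c·A) = 6.5395 + 0.0293039/(6.5395 × 0.606831) = 6.5395 + 0.00738436 = 6.54688 m along the plane.
Vertically, h_p = y_p·sinθ = 6.54688 × 0.891007 = 5.83332 m.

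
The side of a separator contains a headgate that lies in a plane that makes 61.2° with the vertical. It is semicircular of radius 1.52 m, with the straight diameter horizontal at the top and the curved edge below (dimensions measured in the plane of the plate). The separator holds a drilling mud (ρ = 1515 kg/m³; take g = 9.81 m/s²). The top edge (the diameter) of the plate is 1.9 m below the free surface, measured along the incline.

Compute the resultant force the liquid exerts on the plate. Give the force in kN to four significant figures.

F ≈ 66.13 kN

γ = ρg = 1515 × 9.81 / 1000 = 14.86215 kN/m³.
The plate makes 61.2° with the vertical, i.e. θ = 90° − 61.2° = 28.8° to the horizontal. Measuring y along the incline from the free-surface line, vertical depth h = y·sinθ with sinθ = 0.481754.
The centroid of a semicircle lies 4r/(3π) = 0.645108 m from the diameter, here below the top edge, so y_c = 1.9 + 0.645108 = 2.54511 m and h_c = 2.54511 × 0.481754 = 1.22612 m.
A = πr²/2 = π × 1.52²/2 = 3.62917 m².
Resultant F = γ·h_c·A = 14.86215 × 1.22612 × 3.62917 = 66.1336 kN.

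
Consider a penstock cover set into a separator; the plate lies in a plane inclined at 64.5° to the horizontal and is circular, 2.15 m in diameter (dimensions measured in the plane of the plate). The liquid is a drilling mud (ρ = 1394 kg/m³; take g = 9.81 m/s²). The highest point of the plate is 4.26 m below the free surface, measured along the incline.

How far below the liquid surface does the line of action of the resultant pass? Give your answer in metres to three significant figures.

γ = ρg = 1394 × 9.81 / 1000 = 13.67514 kN/m³.
Let θ = 64.5° be the plate's angle to the horizontal; measure y along the incline from where the plane meets the free surface. Vertical depth h = y·sinθ with sinθ = 0.902585.
The centroid is at the centre, 1.075 m below the top of the plate, so y_c = 4.26 + 1.075 = 5.335 m and h_c = 5.335 × 0.902585 = 4.81529 m.
A = π(1.075)² = 3.6305 m².
Resultant F = γ·h_c·A = 13.67514 × 4.81529 × 3.6305 = 239.068 kN.
I_c = πr⁴/4 = π × 1.075⁴/4 = 1.04888 m⁴.
Centre of pressure: y_p = y_c + I_c/(y_c·A) = 5.335 + 1.04888/(5.335 × 3.6305) = 5.335 + 0.0541533 = 5.38915 m along the plane.
Vertically, h_p = y_p·sinθ = 5.38915 × 0.902585 = 4.86417 m.

h_p = 4.86 m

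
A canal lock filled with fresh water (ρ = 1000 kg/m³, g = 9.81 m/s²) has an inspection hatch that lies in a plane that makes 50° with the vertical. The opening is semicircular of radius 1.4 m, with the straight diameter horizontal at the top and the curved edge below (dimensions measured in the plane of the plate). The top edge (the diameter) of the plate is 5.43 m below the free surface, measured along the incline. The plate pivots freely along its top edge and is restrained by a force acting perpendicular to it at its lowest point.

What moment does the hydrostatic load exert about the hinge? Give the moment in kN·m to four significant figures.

γ = ρg = 1000 × 9.81 = 9810 N/m³ = 9.81 kN/m³.
The plate makes 50° with the vertical, i.e. θ = 90° − 50° = 40° to the horizontal. Measuring y along the incline from the free-surface line, vertical depth h = y·sinθ with sinθ = 0.642788.
The centroid of a semicircle lies 4r/(3π) = 0.594178 m from the diameter, here below the top edge, so y_c = 5.43 + 0.594178 = 6.02418 m and h_c = 6.02418 × 0.642788 = 3.87227 m.
A = πr²/2 = π × 1.4²/2 = 3.07876 m².
Resultant F = γ·h_c·A = 9.81 × 3.87227 × 3.07876 = 116.953 kN.
I_c = (π/8 − 8/(9π))·r⁴ = 0.109757 × 1.4⁴ = 0.421642 m⁴.
Centre of pressure: y_p = y_c + I_c/(y_c·A) = 6.02418 + 0.421642/(6.02418 × 3.07876) = 6.02418 + 0.0227337 = 6.04691 m along the plane.
The resultant acts 0.594178 + 0.0227337 = 0.616912 m (along the plate) below the hinge at the top edge, so the moment about the hinge is M = F × 0.616912 = 116.953 × 0.616912 = 72.1497 kN·m.

M ≈ 72.15 kN·m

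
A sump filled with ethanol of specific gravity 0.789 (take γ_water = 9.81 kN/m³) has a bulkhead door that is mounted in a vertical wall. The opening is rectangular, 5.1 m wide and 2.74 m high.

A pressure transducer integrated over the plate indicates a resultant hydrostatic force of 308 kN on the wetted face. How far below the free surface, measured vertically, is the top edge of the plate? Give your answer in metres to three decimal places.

d_top ≈ 1.478 m

γ = 0.789 × 9.81 = 7.74009 kN/m³.
A = 5.1 × 2.74 = 13.974 m².
From F = γ·h_c·A, the centroid depth is h_c = 308/(7.74009 × 13.974) = 2.84763 m.
The centroid lies 2.74/2 = 1.37 m below the top edge, so the top edge sits at h_top = 2.84763 − 1.37 = 1.47763 m below the surface.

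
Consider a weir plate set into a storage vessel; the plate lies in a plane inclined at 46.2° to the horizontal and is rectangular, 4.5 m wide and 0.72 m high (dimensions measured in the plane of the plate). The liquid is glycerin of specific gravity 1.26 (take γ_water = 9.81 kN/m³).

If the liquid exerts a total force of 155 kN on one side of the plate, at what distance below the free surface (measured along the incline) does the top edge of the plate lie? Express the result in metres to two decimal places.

y_top ≈ 5.00 m

γ = 1.26 × 9.81 = 12.3606 kN/m³.
A = 4.5 × 0.72 = 3.24 m².
From F = γ·h_c·A, the centroid depth is h_c = 155/(12.3606 × 3.24) = 3.87032 m.
Let θ = 46.2° be the plate's angle to the horizontal; measure y along the incline from where the plane meets the free surface. Vertical depth h = y·sinθ with sinθ = 0.721760.
Along the incline, y_c = h_c/sinθ = 3.87032/0.721760 = 5.36234 m.
The centroid lies 0.72/2 = 0.36 m below the top edge, so the top edge sits at y_top = 5.36234 − 0.36 = 5.00234 m along the incline.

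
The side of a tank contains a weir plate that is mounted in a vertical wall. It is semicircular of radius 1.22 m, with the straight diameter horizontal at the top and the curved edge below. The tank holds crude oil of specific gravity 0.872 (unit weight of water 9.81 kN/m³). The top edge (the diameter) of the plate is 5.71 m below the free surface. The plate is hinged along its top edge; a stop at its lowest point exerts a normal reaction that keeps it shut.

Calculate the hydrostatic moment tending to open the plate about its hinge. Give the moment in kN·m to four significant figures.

M ≈ 66.57 kN·m

γ = 0.872 × 9.81 = 8.55432 kN/m³.
The centroid of a semicircle lies 4r/(3π) = 0.517784 m from the diameter, here below the top edge, so the centroid depth is h_c = 5.71 + 0.517784 = 6.22778 m.
A = πr²/2 = π × 1.22²/2 = 2.33797 m².
Resultant F = γ·h_c·A = 8.55432 × 6.22778 × 2.33797 = 124.554 kN.
I_c = (π/8 − 8/(9π))·r⁴ = 0.109757 × 1.22⁴ = 0.243148 m⁴.
Centre of pressure: y_p = y_c + I_c/(y_c·A) = 6.22778 + 0.243148/(6.22778 × 2.33797) = 6.22778 + 0.0166993 = 6.24448 m along the plane.
The resultant acts 0.517784 + 0.0166993 = 0.534483 m (along the plate) below the hinge at the top edge, so the moment about the hinge is M = F × 0.534483 = 124.554 × 0.534483 = 66.572 kN·m.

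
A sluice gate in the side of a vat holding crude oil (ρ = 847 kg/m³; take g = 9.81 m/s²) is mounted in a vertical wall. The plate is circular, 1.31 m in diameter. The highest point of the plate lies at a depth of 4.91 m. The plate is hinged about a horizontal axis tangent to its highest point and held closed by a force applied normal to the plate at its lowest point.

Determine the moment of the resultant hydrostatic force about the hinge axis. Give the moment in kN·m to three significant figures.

M ≈ 42.0 kN·m

γ = ρg = 847 × 9.81 / 1000 = 8.30907 kN/m³.
The centroid is at the centre, 0.655 m below the top of the plate, so the centroid depth is h_c = 4.91 + 0.655 = 5.565 m.
A = π(0.655)² = 1.34782 m².
Resultant F = γ·h_c·A = 8.30907 × 5.565 × 1.34782 = 62.3232 kN.
I_c = πr⁴/4 = π × 0.655⁴/4 = 0.144562 m⁴.
Centre of pressure: y_p = y_c + I_c/(y_c·A) = 5.565 + 0.144562/(5.565 × 1.34782) = 5.565 + 0.0192733 = 5.58427 m along the plane.
The resultant acts 0.655 + 0.0192733 = 0.674273 m (along the plate) below the hinge at the top edge, so the moment about the hinge is M = F × 0.674273 = 62.3232 × 0.674273 = 42.0229 kN·m.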